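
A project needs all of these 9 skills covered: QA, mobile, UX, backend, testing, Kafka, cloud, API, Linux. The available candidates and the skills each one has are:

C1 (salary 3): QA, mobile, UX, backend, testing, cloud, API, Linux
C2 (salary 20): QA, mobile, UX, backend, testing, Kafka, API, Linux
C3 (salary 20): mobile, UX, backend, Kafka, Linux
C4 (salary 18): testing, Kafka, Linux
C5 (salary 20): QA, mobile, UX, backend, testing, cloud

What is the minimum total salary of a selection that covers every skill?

C1, C4 cover every skill at salary 3 + 18 = 21.
Any cover uses at least 2 candidates; among all covering selections none totals below 21.

21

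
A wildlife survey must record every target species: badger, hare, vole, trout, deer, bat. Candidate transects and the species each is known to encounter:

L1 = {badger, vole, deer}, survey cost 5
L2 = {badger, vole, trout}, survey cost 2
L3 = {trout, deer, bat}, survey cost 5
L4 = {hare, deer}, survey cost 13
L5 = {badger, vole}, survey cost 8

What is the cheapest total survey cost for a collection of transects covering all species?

20

L2, L3, L4 cover every species at survey cost 2 + 5 + 13 = 20.
Any cover uses at least 3 transects; among all covering selections none totals below 20.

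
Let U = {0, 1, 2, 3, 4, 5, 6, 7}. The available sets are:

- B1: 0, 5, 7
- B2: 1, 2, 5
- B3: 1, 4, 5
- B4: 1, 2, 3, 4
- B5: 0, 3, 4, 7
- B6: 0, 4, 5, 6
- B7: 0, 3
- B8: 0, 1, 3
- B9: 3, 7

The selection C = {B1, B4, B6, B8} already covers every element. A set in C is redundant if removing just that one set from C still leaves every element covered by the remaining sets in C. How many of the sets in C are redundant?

1

Drop B1: 7 uncovered — not redundant.
Drop B4: 2 uncovered — not redundant.
Drop B6: 6 uncovered — not redundant.
Drop B8: the rest still cover every element — redundant.
1 redundant: B8.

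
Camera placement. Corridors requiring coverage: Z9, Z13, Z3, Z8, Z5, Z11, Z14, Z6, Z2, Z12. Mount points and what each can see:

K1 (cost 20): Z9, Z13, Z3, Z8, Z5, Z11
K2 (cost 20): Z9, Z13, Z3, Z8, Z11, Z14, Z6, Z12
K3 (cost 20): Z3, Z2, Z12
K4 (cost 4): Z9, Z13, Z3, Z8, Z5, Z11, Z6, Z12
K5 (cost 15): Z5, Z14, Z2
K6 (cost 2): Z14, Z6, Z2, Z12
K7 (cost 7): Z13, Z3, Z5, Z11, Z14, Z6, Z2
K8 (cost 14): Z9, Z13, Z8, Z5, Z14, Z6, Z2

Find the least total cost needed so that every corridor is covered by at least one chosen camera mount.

K4, K6 cover every corridor at cost 4 + 2 = 6.
Any cover uses at least 2 camera mounts; among all covering selections none totals below 6.

6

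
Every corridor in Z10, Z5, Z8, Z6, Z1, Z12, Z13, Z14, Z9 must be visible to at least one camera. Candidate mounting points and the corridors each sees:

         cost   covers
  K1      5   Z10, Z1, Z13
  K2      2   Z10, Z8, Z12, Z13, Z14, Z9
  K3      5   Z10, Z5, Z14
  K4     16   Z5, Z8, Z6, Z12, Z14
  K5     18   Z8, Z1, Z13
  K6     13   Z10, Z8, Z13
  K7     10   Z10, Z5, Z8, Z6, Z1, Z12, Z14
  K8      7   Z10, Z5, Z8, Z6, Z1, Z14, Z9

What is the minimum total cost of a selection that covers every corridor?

9

K2, K8 cover every corridor at cost 2 + 7 = 9.
Any cover uses at least 2 camera mounts; among all covering selections none totals below 9.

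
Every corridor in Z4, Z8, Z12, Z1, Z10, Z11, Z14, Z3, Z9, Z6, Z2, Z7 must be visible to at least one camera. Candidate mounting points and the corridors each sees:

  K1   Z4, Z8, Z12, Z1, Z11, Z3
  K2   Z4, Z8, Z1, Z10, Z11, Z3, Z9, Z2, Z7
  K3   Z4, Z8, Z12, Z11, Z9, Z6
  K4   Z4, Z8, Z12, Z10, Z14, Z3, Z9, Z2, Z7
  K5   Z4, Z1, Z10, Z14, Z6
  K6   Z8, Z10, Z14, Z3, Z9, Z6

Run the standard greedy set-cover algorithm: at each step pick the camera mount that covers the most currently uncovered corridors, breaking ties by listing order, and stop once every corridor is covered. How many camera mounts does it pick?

Pick 1: K2 covers 9 new corridors (Z4, Z8, Z1, Z10, Z11, Z3, Z9, Z2, Z7).
Pick 2: K3 covers 2 new corridors (Z12, Z6).
Pick 3: K4 covers 1 new corridors (Z14).
Greedy uses 3 camera mounts.

3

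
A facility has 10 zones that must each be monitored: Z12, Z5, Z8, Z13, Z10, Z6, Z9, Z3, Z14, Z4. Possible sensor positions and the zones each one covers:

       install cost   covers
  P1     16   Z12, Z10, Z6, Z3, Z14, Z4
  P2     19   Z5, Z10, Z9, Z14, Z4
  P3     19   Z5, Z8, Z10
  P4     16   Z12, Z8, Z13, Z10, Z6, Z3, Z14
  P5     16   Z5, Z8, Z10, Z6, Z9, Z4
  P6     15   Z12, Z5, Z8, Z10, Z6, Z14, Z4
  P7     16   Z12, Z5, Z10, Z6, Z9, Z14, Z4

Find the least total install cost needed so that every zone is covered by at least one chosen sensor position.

32

P4, P5 cover every zone at install cost 16 + 16 = 32.
Any cover uses at least 2 sensor positions; among all covering selections none totals below 32.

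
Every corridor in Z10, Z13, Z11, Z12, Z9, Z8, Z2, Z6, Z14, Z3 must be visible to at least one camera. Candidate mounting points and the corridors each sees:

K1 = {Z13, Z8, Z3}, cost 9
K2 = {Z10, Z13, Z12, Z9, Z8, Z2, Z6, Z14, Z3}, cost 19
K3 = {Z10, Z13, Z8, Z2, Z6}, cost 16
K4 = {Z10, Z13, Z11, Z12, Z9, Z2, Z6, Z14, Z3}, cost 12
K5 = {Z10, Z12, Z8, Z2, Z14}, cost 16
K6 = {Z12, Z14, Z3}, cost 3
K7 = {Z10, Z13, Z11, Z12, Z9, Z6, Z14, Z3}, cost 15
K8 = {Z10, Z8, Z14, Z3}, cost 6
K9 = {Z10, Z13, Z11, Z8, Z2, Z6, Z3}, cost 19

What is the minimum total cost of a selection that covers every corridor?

K4, K8 cover every corridor at cost 12 + 6 = 18.
Any cover uses at least 2 camera mounts; among all covering selections none totals below 18.

18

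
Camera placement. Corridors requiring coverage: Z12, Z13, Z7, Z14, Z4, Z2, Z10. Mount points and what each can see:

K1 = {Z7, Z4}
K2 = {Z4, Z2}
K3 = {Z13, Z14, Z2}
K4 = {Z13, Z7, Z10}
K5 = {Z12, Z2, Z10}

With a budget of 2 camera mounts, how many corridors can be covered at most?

5

Choosing K1, K3 covers {Z13, Z7, Z14, Z4, Z2} — 5 corridors.
No choice of 2 camera mounts does better; here Z12, Z10 are left uncovered.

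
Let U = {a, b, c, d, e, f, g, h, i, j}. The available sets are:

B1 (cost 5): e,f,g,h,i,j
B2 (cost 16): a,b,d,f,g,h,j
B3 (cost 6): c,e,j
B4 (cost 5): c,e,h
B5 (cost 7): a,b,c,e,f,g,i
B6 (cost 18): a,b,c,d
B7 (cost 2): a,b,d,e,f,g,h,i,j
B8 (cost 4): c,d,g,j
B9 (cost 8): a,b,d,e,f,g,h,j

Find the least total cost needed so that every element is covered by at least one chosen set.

B7, B8 cover every element at cost 2 + 4 = 6.
Any cover uses at least 2 sets; among all covering selections none totals below 6.

6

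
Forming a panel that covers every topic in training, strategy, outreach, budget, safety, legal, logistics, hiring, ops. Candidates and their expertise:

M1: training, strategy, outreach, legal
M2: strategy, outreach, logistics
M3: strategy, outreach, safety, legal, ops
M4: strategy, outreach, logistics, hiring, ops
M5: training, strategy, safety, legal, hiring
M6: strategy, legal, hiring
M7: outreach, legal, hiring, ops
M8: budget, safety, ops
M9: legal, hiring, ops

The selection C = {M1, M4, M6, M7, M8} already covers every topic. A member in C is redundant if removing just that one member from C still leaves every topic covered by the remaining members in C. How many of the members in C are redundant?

2

Drop M1: training uncovered — not redundant.
Drop M4: logistics uncovered — not redundant.
Drop M6: the rest still cover every topic — redundant.
Drop M7: the rest still cover every topic — redundant.
Drop M8: budget, safety uncovered — not redundant.
2 redundant: M6, M7.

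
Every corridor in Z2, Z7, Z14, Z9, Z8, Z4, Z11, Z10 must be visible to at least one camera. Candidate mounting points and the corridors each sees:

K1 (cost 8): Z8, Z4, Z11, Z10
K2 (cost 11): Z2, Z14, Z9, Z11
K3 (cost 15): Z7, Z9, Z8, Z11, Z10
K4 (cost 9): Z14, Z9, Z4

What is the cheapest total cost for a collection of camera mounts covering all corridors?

K1, K2, K3 cover every corridor at cost 8 + 11 + 15 = 34.
Any cover uses at least 3 camera mounts; among all covering selections none totals below 34.

34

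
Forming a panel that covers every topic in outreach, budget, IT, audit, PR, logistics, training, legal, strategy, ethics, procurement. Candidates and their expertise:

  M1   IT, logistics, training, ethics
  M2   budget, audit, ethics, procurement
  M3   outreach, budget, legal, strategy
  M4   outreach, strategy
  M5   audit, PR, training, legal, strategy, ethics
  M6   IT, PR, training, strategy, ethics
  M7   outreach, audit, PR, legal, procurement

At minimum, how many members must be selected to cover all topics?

3

M1, M3, M7 together cover {outreach, budget, IT, audit, PR, logistics, training, legal, strategy, ethics, procurement} — every topic.
No 2 of the 7 members cover everything (all 21 pairs fall short), so 3 is minimum.
Greedy (largest uncovered first) would take M5, M1, M2, M3 — 4 members — but 3 suffice.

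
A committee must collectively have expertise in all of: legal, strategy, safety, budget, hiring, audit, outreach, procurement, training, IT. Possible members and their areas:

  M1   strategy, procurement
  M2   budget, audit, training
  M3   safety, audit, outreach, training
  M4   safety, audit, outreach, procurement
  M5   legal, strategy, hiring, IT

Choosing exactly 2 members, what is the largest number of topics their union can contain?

8

Choosing M3, M5 covers {legal, strategy, safety, hiring, audit, outreach, training, IT} — 8 topics.
No choice of 2 members does better; here budget, procurement are left uncovered.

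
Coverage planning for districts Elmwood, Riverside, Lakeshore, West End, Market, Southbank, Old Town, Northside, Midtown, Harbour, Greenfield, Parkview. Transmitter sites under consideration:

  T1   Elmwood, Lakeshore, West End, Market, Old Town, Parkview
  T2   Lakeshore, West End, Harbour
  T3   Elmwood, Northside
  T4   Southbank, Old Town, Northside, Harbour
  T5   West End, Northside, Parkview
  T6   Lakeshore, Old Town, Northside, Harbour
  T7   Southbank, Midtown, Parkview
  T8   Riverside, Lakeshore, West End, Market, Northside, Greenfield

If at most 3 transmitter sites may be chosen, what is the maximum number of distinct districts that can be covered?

11

Choosing T1, T4, T8 covers {Elmwood, Riverside, Lakeshore, West End, Market, Southbank, Old Town, Northside, Harbour, Greenfield, Parkview} — 11 districts.
No choice of 3 transmitter sites does better; here Midtown is left uncovered.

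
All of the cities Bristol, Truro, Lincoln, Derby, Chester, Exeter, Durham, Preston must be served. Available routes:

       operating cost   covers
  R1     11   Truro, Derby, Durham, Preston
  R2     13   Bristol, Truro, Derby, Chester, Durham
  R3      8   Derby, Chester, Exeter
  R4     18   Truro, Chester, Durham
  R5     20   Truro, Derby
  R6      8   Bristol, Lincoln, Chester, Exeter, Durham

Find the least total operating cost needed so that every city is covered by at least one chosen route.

R1, R6 cover every city at operating cost 11 + 8 = 19.
Any cover uses at least 2 routes; among all covering selections none totals below 19.

19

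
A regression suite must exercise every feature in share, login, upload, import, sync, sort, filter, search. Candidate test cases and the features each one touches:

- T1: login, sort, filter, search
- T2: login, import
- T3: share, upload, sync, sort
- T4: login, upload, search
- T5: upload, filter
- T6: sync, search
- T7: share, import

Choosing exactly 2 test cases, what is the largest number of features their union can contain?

Choosing T1, T3 covers {share, login, upload, sync, sort, filter, search} — 7 features.
No choice of 2 test cases does better; here import is left uncovered.

7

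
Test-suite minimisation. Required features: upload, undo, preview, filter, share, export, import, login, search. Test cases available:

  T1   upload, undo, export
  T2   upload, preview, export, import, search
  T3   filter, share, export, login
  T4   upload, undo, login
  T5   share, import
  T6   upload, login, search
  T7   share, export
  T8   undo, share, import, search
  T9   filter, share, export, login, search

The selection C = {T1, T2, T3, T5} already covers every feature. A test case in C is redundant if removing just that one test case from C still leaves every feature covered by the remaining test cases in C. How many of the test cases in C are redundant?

Drop T1: undo uncovered — not redundant.
Drop T2: preview, search uncovered — not redundant.
Drop T3: filter, login uncovered — not redundant.
Drop T5: the rest still cover every feature — redundant.
1 redundant: T5.

1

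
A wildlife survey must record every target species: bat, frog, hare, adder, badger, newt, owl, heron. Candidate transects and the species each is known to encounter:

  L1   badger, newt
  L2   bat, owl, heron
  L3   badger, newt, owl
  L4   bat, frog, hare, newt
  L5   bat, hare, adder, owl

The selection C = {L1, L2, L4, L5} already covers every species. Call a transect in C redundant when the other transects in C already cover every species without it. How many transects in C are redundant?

Drop L1: badger uncovered — not redundant.
Drop L2: heron uncovered — not redundant.
Drop L4: frog uncovered — not redundant.
Drop L5: adder uncovered — not redundant.
None of the transects in C is redundant.

0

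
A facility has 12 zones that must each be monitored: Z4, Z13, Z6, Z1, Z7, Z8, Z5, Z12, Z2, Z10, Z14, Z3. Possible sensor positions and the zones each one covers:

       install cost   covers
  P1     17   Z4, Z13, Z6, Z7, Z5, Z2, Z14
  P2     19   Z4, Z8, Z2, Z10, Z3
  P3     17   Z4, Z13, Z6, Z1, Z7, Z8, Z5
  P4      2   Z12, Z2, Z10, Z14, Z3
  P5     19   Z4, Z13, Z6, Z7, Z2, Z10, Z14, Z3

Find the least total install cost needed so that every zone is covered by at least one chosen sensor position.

19

P3, P4 cover every zone at install cost 17 + 2 = 19.
Any cover uses at least 2 sensor positions; among all covering selections none totals below 19.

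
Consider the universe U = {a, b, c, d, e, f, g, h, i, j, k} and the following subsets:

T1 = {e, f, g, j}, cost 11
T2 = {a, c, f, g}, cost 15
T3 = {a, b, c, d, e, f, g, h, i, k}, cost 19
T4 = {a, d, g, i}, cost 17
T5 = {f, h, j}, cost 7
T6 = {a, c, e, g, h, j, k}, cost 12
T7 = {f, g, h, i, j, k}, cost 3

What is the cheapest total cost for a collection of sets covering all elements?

22

T3, T7 cover every element at cost 19 + 3 = 22.
Any cover uses at least 2 sets; among all covering selections none totals below 22.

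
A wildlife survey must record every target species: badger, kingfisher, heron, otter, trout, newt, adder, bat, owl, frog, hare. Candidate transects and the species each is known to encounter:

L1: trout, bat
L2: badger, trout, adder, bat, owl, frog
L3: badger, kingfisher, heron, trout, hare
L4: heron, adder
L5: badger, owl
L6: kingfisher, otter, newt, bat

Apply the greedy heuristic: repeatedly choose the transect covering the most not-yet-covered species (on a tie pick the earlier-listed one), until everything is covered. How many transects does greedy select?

Pick 1: L2 covers 6 new species (badger, trout, adder, bat, owl, frog).
Pick 2: L3 covers 3 new species (kingfisher, heron, hare).
Pick 3: L6 covers 2 new species (otter, newt).
Greedy uses 3 transects.

3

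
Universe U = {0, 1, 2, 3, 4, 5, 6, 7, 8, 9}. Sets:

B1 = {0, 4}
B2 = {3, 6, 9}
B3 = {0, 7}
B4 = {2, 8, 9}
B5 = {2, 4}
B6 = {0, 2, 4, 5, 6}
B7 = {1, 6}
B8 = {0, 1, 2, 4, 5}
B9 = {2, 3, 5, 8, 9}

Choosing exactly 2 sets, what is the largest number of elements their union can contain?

Choosing B2, B8 covers {0, 1, 2, 3, 4, 5, 6, 9} — 8 elements.
No choice of 2 sets does better; here 7, 8 are left uncovered.

8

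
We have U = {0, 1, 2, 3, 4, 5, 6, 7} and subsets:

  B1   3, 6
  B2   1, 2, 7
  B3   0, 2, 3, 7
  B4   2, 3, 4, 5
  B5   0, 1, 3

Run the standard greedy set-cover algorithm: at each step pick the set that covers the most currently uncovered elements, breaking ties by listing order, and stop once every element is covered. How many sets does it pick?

4

Pick 1: B3 covers 4 new elements (0, 2, 3, 7).
Pick 2: B4 covers 2 new elements (4, 5).
Pick 3: B1 covers 1 new elements (6).
Pick 4: B2 covers 1 new elements (1).
Greedy uses 4 sets.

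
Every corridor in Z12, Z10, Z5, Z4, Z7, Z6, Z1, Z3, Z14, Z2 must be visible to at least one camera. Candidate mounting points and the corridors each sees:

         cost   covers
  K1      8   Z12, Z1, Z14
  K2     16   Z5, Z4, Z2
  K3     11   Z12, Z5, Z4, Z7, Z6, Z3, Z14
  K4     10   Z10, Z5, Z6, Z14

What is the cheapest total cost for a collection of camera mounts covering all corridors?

K1, K2, K3, K4 cover every corridor at cost 8 + 16 + 11 + 10 = 45.
Any cover uses at least 4 camera mounts; among all covering selections none totals below 45.

45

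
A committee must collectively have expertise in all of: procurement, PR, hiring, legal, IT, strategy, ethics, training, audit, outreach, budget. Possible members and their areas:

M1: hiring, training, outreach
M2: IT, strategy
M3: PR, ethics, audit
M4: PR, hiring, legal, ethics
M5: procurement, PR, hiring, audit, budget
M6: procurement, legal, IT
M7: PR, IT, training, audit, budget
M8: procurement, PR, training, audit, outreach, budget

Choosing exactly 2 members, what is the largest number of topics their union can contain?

Choosing M4, M8 covers {procurement, PR, hiring, legal, ethics, training, audit, outreach, budget} — 9 topics.
No choice of 2 members does better; here IT, strategy are left uncovered.

9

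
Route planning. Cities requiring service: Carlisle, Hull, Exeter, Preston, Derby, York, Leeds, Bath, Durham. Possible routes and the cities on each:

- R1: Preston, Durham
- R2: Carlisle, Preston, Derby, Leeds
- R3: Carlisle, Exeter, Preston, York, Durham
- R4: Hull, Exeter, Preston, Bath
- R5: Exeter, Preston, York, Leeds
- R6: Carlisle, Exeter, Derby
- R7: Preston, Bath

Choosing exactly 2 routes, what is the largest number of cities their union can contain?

7

Choosing R2, R3 covers {Carlisle, Exeter, Preston, Derby, York, Leeds, Durham} — 7 cities.
No choice of 2 routes does better; here Hull, Bath are left uncovered.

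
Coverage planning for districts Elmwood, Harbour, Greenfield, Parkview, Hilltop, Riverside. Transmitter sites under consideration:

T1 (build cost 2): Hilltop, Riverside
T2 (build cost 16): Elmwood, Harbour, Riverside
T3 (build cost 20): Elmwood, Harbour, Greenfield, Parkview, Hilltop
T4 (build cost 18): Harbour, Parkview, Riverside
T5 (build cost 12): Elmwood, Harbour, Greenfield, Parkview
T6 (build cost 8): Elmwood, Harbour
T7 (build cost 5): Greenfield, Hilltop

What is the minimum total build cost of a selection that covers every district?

14

T1, T5 cover every district at build cost 2 + 12 = 14.
Any cover uses at least 2 transmitter sites; among all covering selections none totals below 14.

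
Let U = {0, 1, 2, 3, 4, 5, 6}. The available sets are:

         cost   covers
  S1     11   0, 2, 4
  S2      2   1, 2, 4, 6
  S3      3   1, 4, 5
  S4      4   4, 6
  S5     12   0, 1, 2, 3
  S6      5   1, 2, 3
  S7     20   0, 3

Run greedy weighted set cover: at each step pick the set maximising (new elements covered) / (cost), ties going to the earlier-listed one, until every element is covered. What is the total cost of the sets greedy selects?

21

Pick 1: S2 adds 4 new (1, 2, 4, 6) at cost 2 (ratio 4/2).
Pick 2: S3 adds 1 new (5) at cost 3 (ratio 1/3).
Pick 3: S6 adds 1 new (3) at cost 5 (ratio 1/5).
Pick 4: S1 adds 1 new (0) at cost 11 (ratio 1/11).
Greedy total cost: 2 + 3 + 5 + 11 = 21. (The true optimum is 17, so greedy overshoots here.)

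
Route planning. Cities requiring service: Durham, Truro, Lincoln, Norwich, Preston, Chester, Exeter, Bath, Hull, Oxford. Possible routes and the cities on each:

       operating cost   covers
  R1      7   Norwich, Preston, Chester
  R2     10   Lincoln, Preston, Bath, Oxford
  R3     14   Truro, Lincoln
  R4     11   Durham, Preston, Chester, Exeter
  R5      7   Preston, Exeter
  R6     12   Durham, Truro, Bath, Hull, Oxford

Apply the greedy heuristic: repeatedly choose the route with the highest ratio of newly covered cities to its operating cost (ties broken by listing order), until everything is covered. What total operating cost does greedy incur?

36

Pick 1: R1 adds 3 new (Norwich, Preston, Chester) at operating cost 7 (ratio 3/7).
Pick 2: R6 adds 5 new (Durham, Truro, Bath, Hull, Oxford) at operating cost 12 (ratio 5/12).
Pick 3: R5 adds 1 new (Exeter) at operating cost 7 (ratio 1/7).
Pick 4: R2 adds 1 new (Lincoln) at operating cost 10 (ratio 1/10).
Greedy total operating cost: 7 + 12 + 7 + 10 = 36.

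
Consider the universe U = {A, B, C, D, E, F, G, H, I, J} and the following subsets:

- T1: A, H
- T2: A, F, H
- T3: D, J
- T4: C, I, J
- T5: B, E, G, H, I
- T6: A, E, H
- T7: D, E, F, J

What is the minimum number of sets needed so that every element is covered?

4

T1, T4, T5, T7 together cover {A, B, C, D, E, F, G, H, I, J} — every element.
No 3 of the 7 sets cover everything (all 35 triples fall short), so 4 is minimum.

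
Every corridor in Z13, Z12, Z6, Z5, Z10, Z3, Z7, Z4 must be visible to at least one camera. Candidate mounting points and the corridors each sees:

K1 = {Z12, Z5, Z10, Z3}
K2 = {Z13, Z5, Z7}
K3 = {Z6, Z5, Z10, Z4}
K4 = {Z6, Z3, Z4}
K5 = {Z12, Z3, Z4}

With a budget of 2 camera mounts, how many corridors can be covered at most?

Choosing K1, K2 covers {Z13, Z12, Z5, Z10, Z3, Z7} — 6 corridors.
No choice of 2 camera mounts does better; here Z6, Z4 are left uncovered.

6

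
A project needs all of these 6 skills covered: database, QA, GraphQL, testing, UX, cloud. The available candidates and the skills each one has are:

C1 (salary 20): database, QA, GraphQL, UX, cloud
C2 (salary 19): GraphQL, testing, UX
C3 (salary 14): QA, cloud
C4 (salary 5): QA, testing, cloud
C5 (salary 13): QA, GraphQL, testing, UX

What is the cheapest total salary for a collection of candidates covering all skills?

C1, C4 cover every skill at salary 20 + 5 = 25.
Any cover uses at least 2 candidates; among all covering selections none totals below 25.

25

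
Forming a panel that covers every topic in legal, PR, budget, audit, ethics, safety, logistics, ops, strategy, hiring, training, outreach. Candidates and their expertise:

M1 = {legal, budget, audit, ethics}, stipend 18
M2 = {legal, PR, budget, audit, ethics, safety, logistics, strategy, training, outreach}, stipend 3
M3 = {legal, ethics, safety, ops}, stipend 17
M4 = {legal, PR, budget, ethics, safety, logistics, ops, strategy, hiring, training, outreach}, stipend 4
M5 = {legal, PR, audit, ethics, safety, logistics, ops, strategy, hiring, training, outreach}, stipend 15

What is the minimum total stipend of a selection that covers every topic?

7

M2, M4 cover every topic at stipend 3 + 4 = 7.
Any cover uses at least 2 members; among all covering selections none totals below 7.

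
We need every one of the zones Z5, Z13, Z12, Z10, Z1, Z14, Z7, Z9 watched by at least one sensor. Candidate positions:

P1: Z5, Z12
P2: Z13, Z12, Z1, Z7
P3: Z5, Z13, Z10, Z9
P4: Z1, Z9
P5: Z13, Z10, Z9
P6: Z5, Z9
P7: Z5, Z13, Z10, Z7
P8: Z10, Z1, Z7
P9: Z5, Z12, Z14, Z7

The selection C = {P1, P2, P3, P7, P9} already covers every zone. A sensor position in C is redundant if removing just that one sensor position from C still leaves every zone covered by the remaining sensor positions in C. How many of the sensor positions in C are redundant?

2

Drop P1: the rest still cover every zone — redundant.
Drop P2: Z1 uncovered — not redundant.
Drop P3: Z9 uncovered — not redundant.
Drop P7: the rest still cover every zone — redundant.
Drop P9: Z14 uncovered — not redundant.
2 redundant: P1, P7.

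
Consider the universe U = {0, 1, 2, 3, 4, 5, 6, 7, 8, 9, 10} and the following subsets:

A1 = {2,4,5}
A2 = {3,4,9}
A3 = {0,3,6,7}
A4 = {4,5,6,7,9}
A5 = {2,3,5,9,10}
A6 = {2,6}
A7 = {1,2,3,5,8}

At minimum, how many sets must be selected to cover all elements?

A1, A3, A5, A7 together cover {0, 1, 2, 3, 4, 5, 6, 7, 8, 9, 10} — every element.
No 3 of the 7 sets cover everything (all 35 triples fall short), so 4 is minimum.

4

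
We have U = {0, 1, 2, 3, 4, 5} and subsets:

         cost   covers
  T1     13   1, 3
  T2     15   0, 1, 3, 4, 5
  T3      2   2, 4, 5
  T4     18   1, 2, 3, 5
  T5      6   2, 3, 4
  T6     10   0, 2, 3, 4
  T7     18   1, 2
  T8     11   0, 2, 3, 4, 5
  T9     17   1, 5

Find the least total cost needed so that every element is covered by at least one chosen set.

17

T2, T3 cover every element at cost 15 + 2 = 17.
Any cover uses at least 2 sets; among all covering selections none totals below 17.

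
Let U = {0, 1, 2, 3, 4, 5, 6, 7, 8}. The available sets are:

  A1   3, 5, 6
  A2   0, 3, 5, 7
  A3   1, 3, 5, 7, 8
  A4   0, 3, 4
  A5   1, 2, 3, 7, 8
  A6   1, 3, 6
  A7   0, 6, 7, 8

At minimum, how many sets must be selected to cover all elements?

3

A1, A4, A5 together cover {0, 1, 2, 3, 4, 5, 6, 7, 8} — every element.
No 2 of the 7 sets cover everything (all 21 pairs fall short), so 3 is minimum.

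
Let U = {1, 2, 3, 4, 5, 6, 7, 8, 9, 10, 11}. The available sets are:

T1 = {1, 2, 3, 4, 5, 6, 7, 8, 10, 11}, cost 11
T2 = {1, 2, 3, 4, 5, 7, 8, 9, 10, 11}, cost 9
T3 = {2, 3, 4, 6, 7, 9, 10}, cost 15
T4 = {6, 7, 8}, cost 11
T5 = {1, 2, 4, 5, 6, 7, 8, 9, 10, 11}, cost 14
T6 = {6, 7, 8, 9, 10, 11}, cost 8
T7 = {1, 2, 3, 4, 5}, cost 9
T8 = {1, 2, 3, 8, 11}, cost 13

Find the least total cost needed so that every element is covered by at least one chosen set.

T2, T6 cover every element at cost 9 + 8 = 17.
Any cover uses at least 2 sets; among all covering selections none totals below 17.

17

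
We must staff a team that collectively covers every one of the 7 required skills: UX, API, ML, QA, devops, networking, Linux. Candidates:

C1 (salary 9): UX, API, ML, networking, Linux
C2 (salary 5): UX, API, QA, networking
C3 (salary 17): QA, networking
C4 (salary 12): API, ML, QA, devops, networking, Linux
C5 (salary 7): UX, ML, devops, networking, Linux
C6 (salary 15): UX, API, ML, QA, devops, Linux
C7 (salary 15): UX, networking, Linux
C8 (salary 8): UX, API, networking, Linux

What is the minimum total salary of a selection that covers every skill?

12

C2, C5 cover every skill at salary 5 + 7 = 12.
Any cover uses at least 2 candidates; among all covering selections none totals below 12.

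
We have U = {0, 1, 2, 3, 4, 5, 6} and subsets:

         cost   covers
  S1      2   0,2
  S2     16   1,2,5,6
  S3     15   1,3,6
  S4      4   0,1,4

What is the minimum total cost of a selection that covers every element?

S2, S3, S4 cover every element at cost 16 + 15 + 4 = 35.
Any cover uses at least 3 sets; among all covering selections none totals below 35.
Greedy by coverage-per-cost would pick S1, S4, S3, S2 for 37 — worse than the optimum 35.

35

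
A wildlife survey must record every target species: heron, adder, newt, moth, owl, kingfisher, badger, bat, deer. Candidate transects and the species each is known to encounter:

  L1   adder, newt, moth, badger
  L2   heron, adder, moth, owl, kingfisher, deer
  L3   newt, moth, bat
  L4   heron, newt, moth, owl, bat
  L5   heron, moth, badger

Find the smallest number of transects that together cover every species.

3

L1, L2, L3 together cover {heron, adder, newt, moth, owl, kingfisher, badger, bat, deer} — every species.
No 2 of the 5 transects cover everything (all 10 pairs fall short), so 3 is minimum.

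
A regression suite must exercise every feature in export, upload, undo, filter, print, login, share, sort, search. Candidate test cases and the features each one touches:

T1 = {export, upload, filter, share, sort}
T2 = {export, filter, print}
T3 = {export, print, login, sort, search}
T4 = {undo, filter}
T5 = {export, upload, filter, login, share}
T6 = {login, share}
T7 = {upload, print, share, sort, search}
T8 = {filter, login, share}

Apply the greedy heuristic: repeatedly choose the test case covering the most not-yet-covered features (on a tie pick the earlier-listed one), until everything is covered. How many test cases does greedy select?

3

Pick 1: T1 covers 5 new features (export, upload, filter, share, sort).
Pick 2: T3 covers 3 new features (print, login, search).
Pick 3: T4 covers 1 new features (undo).
Greedy uses 3 test cases.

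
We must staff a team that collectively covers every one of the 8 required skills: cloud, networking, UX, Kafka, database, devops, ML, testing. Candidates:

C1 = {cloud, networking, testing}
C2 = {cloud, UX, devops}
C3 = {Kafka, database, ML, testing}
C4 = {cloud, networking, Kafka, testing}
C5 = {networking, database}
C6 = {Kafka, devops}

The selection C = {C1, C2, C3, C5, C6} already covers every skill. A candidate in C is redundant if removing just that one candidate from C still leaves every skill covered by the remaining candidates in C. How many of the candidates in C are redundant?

3

Drop C1: the rest still cover every skill — redundant.
Drop C2: UX uncovered — not redundant.
Drop C3: ML uncovered — not redundant.
Drop C5: the rest still cover every skill — redundant.
Drop C6: the rest still cover every skill — redundant.
3 redundant: C1, C5, C6.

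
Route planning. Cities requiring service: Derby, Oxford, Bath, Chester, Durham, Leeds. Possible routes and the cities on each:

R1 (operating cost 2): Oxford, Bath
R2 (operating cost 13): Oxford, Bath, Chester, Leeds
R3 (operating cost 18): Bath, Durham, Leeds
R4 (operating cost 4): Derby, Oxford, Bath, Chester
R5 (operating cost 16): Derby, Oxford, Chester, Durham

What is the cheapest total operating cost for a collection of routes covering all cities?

22

R3, R4 cover every city at operating cost 18 + 4 = 22.
Any cover uses at least 2 routes; among all covering selections none totals below 22.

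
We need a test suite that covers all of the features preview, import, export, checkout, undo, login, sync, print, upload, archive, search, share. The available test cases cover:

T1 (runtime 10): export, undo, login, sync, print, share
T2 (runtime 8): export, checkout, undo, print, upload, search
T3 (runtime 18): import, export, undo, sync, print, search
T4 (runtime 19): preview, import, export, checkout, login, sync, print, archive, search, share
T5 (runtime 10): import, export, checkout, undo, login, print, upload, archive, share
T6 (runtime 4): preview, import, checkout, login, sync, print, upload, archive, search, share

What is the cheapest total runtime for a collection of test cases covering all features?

T2, T6 cover every feature at runtime 8 + 4 = 12.
Any cover uses at least 2 test cases; among all covering selections none totals below 12.

12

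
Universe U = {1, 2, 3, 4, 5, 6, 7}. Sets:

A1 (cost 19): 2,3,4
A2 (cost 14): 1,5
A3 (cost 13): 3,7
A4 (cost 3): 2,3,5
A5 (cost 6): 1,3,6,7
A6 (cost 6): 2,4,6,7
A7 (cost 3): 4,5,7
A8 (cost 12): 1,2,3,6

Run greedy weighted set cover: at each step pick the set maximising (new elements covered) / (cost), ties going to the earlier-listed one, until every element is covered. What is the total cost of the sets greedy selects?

12

Pick 1: A4 adds 3 new (2, 3, 5) at cost 3 (ratio 3/3).
Pick 2: A7 adds 2 new (4, 7) at cost 3 (ratio 2/3).
Pick 3: A5 adds 2 new (1, 6) at cost 6 (ratio 2/6).
Greedy total cost: 3 + 3 + 6 = 12.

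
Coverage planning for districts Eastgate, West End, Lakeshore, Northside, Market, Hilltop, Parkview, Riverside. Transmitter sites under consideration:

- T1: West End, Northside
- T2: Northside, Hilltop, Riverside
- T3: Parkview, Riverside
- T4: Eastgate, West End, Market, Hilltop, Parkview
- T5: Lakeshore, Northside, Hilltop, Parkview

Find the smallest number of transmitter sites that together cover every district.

T2, T4, T5 together cover {Eastgate, West End, Lakeshore, Northside, Market, Hilltop, Parkview, Riverside} — every district.
No 2 of the 5 transmitter sites cover everything (all 10 pairs fall short), so 3 is minimum.

3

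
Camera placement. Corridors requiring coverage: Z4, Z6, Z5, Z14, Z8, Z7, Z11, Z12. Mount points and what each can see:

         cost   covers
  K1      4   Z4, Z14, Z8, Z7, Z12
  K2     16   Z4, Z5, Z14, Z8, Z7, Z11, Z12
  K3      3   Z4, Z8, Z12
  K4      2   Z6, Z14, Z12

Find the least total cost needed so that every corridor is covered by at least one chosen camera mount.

18

K2, K4 cover every corridor at cost 16 + 2 = 18.
Any cover uses at least 2 camera mounts; among all covering selections none totals below 18.
Greedy by coverage-per-cost would pick K4, K1, K2 for 22 — worse than the optimum 18.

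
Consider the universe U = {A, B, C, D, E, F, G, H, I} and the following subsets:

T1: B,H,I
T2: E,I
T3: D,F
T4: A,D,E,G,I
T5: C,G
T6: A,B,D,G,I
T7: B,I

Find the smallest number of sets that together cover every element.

T1, T3, T4, T5 together cover {A, B, C, D, E, F, G, H, I} — every element.
No 3 of the 7 sets cover everything (all 35 triples fall short), so 4 is minimum.

4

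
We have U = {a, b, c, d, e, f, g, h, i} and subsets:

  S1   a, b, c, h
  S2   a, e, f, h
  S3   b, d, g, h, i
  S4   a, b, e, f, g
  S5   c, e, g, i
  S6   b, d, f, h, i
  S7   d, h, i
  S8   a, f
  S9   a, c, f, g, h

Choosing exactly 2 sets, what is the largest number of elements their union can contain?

8

Choosing S2, S3 covers {a, b, d, e, f, g, h, i} — 8 elements.
No choice of 2 sets does better; here c is left uncovered.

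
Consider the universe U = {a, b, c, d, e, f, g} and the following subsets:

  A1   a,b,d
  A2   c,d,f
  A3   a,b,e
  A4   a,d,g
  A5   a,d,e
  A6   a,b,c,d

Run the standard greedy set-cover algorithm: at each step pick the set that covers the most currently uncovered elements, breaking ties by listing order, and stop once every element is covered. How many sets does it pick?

Pick 1: A6 covers 4 new elements (a, b, c, d).
Pick 2: A2 covers 1 new elements (f).
Pick 3: A3 covers 1 new elements (e).
Pick 4: A4 covers 1 new elements (g).
Greedy uses 4 sets. (The true minimum is 3.)

4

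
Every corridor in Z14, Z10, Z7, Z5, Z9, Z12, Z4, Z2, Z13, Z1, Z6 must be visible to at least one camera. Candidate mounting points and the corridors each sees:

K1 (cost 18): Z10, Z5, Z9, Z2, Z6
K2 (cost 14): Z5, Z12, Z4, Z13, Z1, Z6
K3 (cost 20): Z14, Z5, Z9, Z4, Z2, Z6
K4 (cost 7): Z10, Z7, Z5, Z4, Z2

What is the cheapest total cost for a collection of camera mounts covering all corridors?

41

K2, K3, K4 cover every corridor at cost 14 + 20 + 7 = 41.
Any cover uses at least 3 camera mounts; among all covering selections none totals below 41.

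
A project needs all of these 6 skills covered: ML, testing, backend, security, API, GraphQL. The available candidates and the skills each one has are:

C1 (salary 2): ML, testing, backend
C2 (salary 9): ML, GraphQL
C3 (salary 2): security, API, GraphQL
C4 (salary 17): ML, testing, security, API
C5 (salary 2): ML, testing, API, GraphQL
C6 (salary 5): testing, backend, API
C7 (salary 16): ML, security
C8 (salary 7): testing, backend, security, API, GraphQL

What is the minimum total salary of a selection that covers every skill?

4

C1, C3 cover every skill at salary 2 + 2 = 4.
Any cover uses at least 2 candidates; among all covering selections none totals below 4.
Greedy by coverage-per-salary would pick C5, C1, C3 for 6 — worse than the optimum 4.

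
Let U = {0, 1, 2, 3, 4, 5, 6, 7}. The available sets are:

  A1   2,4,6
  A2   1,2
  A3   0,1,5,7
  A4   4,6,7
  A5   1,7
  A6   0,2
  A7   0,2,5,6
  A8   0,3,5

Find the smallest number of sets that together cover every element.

3

A1, A3, A8 together cover {0, 1, 2, 3, 4, 5, 6, 7} — every element.
No 2 of the 8 sets cover everything (all 28 pairs fall short), so 3 is minimum.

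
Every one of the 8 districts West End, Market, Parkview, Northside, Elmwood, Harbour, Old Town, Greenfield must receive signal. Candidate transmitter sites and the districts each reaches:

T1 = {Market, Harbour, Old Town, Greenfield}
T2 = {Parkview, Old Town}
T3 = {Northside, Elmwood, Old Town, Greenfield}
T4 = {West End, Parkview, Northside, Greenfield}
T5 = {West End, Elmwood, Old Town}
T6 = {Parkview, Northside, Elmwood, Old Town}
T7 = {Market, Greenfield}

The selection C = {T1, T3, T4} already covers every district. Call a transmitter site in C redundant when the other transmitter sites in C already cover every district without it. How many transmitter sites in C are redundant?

Drop T1: Market, Harbour uncovered — not redundant.
Drop T3: Elmwood uncovered — not redundant.
Drop T4: West End, Parkview uncovered — not redundant.
None of the transmitter sites in C is redundant.

0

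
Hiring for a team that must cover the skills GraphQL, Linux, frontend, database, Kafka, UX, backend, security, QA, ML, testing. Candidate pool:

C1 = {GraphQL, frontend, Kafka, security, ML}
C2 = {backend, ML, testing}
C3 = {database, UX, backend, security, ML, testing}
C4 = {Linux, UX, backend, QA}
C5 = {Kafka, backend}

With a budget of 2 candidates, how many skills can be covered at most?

9

Choosing C1, C3 covers {GraphQL, frontend, database, Kafka, UX, backend, security, ML, testing} — 9 skills.
No choice of 2 candidates does better; here Linux, QA are left uncovered.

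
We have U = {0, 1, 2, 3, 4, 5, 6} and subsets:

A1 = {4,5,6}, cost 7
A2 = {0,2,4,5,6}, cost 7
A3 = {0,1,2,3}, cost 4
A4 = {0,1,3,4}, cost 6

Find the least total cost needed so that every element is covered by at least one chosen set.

11

A1, A3 cover every element at cost 7 + 4 = 11.
Any cover uses at least 2 sets; among all covering selections none totals below 11.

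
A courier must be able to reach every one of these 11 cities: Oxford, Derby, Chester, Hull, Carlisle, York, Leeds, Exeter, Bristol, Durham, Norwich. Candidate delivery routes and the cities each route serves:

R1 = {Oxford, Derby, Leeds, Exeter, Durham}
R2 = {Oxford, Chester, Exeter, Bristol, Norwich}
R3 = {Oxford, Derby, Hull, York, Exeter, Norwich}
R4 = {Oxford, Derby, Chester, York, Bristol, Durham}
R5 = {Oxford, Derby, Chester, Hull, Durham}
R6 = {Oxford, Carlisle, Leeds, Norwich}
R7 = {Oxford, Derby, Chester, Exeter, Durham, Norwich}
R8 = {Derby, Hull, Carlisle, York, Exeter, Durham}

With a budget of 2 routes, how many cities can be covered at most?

10

Choosing R2, R8 covers {Oxford, Derby, Chester, Hull, Carlisle, York, Exeter, Bristol, Durham, Norwich} — 10 cities.
No choice of 2 routes does better; here Leeds is left uncovered.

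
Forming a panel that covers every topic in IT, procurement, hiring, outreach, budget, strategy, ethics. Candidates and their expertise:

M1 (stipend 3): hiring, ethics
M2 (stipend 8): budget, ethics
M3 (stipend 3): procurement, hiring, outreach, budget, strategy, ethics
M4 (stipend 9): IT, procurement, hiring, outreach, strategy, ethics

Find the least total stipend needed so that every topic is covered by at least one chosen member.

12

M3, M4 cover every topic at stipend 3 + 9 = 12.
Any cover uses at least 2 members; among all covering selections none totals below 12.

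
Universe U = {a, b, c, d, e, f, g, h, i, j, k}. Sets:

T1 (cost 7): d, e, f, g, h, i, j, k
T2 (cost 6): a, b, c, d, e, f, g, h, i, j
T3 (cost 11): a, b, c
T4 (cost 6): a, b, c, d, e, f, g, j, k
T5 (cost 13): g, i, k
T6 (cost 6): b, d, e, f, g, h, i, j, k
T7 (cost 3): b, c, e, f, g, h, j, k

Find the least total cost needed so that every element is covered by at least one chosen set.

T2, T7 cover every element at cost 6 + 3 = 9.
Any cover uses at least 2 sets; among all covering selections none totals below 9.

9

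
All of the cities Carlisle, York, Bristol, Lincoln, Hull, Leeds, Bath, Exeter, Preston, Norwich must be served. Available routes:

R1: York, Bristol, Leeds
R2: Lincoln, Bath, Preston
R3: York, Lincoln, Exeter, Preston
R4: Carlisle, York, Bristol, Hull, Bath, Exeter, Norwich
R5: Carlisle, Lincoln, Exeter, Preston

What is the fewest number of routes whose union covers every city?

R1, R2, R4 together cover {Carlisle, York, Bristol, Lincoln, Hull, Leeds, Bath, Exeter, Preston, Norwich} — every city.
No 2 of the 5 routes cover everything (all 10 pairs fall short), so 3 is minimum.

3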